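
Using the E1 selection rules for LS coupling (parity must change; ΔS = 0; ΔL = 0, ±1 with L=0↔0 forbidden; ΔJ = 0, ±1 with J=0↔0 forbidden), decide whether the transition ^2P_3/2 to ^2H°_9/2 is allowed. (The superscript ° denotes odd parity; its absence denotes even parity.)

forbidden

Reading off the term symbols: S 1/2→1/2, L 1→5, J 3/2→9/2, parity even→odd.
Parity must change: even → odd — satisfied.
ΔS = 0: S: 1/2 → 1/2 — satisfied.
ΔL = 0, ±1 (not L=0↔0): L: 1 → 5, ΔL = +4 — violated.
ΔJ = 0, ±1 (not J=0↔0): J: 3/2 → 9/2, ΔJ = +3 — violated.
Rule(s) violated: ΔL, ΔJ.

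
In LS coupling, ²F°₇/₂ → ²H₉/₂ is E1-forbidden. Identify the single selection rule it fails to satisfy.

Parity must change: odd → even — passes.
ΔS = 0: S: 1/2 → 1/2 — passes.
ΔL = 0, ±1 (not L=0↔0): L: 3 → 5, ΔL = +2 — fails.
ΔJ = 0, ±1 (not J=0↔0): J: 7/2 → 9/2, ΔJ = +1 — passes.

the ΔL = 0, ±1 rule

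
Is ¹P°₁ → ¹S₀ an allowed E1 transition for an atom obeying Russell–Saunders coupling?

allowed

Parity must change: odd → even — ✓.
ΔS = 0: S: 0 → 0 — ✓.
ΔL = 0, ±1 (not L=0↔0): L: 1 → 0, ΔL = -1 — ✓.
ΔJ = 0, ±1 (not J=0↔0): J: 1 → 0, ΔJ = -1 — ✓.
All four E1 rules are satisfied.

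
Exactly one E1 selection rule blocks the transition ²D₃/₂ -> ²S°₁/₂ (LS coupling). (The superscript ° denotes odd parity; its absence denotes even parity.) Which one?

the ΔL = 0, ±1 rule

Initial level: S=1/2, L=2, J=3/2, parity even. Final level: S=1/2, L=0, J=1/2, parity odd.
ΔJ = 0, ±1 (not J=0↔0): J: 3/2 → 1/2, ΔJ = -1 — ✓.
Parity must change: even → odd — ✓.
ΔS = 0: S: 1/2 → 1/2 — ✓.
ΔL = 0, ±1 (not L=0↔0): L: 2 → 0, ΔL = -2 — ✗.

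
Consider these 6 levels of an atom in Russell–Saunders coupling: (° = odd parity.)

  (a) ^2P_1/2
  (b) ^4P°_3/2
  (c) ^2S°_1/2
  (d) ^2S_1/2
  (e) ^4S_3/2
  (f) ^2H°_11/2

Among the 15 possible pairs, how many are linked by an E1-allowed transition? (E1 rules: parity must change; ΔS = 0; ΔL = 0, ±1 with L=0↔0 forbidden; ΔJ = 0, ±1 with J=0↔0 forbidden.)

2

(a)–(b): forbidden (ΔS).
(a)–(c): allowed.
(a)–(d): forbidden (parity).
(a)–(e): forbidden (parity, ΔS).
(a)–(f): forbidden (ΔL, ΔJ).
(b)–(c): forbidden (parity, ΔS).
(b)–(d): forbidden (ΔS).
(b)–(e): allowed.
(b)–(f): forbidden (parity, ΔS, ΔL, ΔJ).
(c)–(d): forbidden (ΔL).
(c)–(e): forbidden (ΔS, ΔL).
(c)–(f): forbidden (parity, ΔL, ΔJ).
(d)–(e): forbidden (parity, ΔS, ΔL).
(d)–(f): forbidden (ΔL, ΔJ).
(e)–(f): forbidden (ΔS, ΔL, ΔJ).
Allowed pairs: 2 of 15.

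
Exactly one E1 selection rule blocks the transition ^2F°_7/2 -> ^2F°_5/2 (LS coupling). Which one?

Reading off the term symbols: S 1/2→1/2, L 3→3, J 7/2→5/2, parity odd→odd.
ΔJ = 0, ±1 (not J=0↔0): J: 7/2 → 5/2, ΔJ = -1 — satisfied.
ΔS = 0: S: 1/2 → 1/2 — satisfied.
ΔL = 0, ±1 (not L=0↔0): L: 3 → 3, ΔL = +0 — satisfied.
Parity must change: odd → odd — violated.

parity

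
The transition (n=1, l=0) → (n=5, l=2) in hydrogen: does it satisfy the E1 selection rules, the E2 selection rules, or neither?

Δl = 2 − 0 = +2; l_i + l_f = 2.
E1 (Δl = ±1): not satisfied.
E2 (Δl = 0,±2, l_i+l_f ≥ 2): satisfied.

E2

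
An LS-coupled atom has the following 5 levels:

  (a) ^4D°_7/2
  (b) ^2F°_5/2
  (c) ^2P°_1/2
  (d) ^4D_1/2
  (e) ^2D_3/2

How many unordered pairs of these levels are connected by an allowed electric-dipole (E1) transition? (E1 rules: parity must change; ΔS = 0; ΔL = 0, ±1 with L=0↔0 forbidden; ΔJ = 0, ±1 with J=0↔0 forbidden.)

(a)–(b): forbidden (parity, ΔS).
(a)–(c): forbidden (parity, ΔS, ΔJ).
(a)–(d): forbidden (ΔJ).
(a)–(e): forbidden (ΔS, ΔJ).
(b)–(c): forbidden (parity, ΔL, ΔJ).
(b)–(d): forbidden (ΔS, ΔJ).
(b)–(e): allowed.
(c)–(d): forbidden (ΔS).
(c)–(e): allowed.
(d)–(e): forbidden (parity, ΔS).
Allowed pairs: 2 of 10.

2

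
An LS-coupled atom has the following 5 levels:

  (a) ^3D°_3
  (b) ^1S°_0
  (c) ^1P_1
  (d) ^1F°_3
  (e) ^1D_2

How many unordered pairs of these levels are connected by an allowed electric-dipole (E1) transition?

(a)–(b): forbidden (parity, ΔS, ΔL, ΔJ).
(a)–(c): forbidden (ΔS, ΔJ).
(a)–(d): forbidden (parity, ΔS).
(a)–(e): forbidden (ΔS).
(b)–(c): allowed.
(b)–(d): forbidden (parity, ΔL, ΔJ).
(b)–(e): forbidden (ΔL, ΔJ).
(c)–(d): forbidden (ΔL, ΔJ).
(c)–(e): forbidden (parity).
(d)–(e): allowed.
Allowed pairs: 2 of 10.

2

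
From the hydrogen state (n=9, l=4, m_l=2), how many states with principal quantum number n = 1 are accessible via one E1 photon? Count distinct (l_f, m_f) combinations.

0

E1 requires l_f ∈ {3, 5}, but neither lies in [0, 0], so no final state is reachable.
Total: 0.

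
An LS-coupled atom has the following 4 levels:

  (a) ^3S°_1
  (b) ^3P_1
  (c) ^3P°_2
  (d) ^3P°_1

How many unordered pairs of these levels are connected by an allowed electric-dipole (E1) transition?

3

(a)–(b): allowed.
(a)–(c): forbidden (parity).
(a)–(d): forbidden (parity).
(b)–(c): allowed.
(b)–(d): allowed.
(c)–(d): forbidden (parity).
Allowed pairs: 3 of 6.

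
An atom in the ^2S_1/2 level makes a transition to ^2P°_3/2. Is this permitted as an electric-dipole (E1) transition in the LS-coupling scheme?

allowed

ΔS = 0: S: 1/2 → 1/2 — satisfied.
ΔJ = 0, ±1 (not J=0↔0): J: 1/2 → 3/2, ΔJ = +1 — satisfied.
ΔL = 0, ±1 (not L=0↔0): L: 0 → 1, ΔL = +1 — satisfied.
Parity must change: even → odd — satisfied.
All four E1 rules are satisfied.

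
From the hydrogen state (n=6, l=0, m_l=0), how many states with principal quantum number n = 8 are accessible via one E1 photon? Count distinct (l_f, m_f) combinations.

E1 requires Δl = ±1, so l_f ∈ {-1, 1}; with 0 ≤ l_f ≤ n_f−1 = 7, the allowed l_f values are {1}.
For l_f = 1: m_f ∈ {m_i−1, m_i, m_i+1} ∩ [−1, 1] = {-1, 0, 1} → 3 states.
Total: 3.

3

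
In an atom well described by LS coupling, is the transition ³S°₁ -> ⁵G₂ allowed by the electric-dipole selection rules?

Parity must change: odd → even — ok.
ΔS = 0: S: 1 → 2 — fails.
ΔL = 0, ±1 (not L=0↔0): L: 0 → 4, ΔL = +4 — fails.
ΔJ = 0, ±1 (not J=0↔0): J: 1 → 2, ΔJ = +1 — ok.
Rule(s) violated: ΔS, ΔL.

forbidden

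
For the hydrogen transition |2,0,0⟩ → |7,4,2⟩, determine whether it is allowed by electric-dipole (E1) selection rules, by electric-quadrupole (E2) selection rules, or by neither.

Δl = 4 − 0 = +4; l_i + l_f = 4.
Δm_l = +2.
E1 (Δl = ±1, |Δm_l| ≤ 1): not satisfied.
E2 (Δl = 0,±2, l_i+l_f ≥ 2, |Δm_l| ≤ 2): not satisfied.

neither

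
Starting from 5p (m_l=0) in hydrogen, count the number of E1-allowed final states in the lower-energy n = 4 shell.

4

E1 requires Δl = ±1, so l_f ∈ {0, 2}; with 0 ≤ l_f ≤ n_f−1 = 3, the allowed l_f values are {0, 2}.
For l_f = 0: m_f ∈ {m_i−1, m_i, m_i+1} ∩ [−0, 0] = {0} → 1 state.
For l_f = 2: m_f ∈ {m_i−1, m_i, m_i+1} ∩ [−2, 2] = {-1, 0, 1} → 3 states.
Total: 4.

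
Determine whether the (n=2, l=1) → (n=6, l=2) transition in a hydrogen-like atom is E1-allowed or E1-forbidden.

Initial l = 1, final l = 2, so Δl = +1. E1 requires Δl = ±1: ok.
All E1 selection rules are satisfied.

allowed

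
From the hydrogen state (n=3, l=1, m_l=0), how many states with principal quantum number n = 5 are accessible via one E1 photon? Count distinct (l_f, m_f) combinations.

E1 requires Δl = ±1, so l_f ∈ {0, 2}; with 0 ≤ l_f ≤ n_f−1 = 4, the allowed l_f values are {0, 2}.
For l_f = 0: m_f ∈ {m_i−1, m_i, m_i+1} ∩ [−0, 0] = {0} → 1 state.
For l_f = 2: m_f ∈ {m_i−1, m_i, m_i+1} ∩ [−2, 2] = {-1, 0, 1} → 3 states.
Total: 4.

4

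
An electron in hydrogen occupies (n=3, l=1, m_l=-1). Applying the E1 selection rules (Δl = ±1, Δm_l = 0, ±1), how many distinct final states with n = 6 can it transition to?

E1 requires Δl = ±1, so l_f ∈ {0, 2}; with 0 ≤ l_f ≤ n_f−1 = 5, the allowed l_f values are {0, 2}.
For l_f = 0: m_f ∈ {m_i−1, m_i, m_i+1} ∩ [−0, 0] = {0} → 1 state.
For l_f = 2: m_f ∈ {m_i−1, m_i, m_i+1} ∩ [−2, 2] = {-2, -1, 0} → 3 states.
Total: 4.

4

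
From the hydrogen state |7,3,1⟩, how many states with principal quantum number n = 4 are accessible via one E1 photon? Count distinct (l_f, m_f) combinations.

E1 requires Δl = ±1, so l_f ∈ {2, 4}; with 0 ≤ l_f ≤ n_f−1 = 3, the allowed l_f values are {2}.
For l_f = 2: m_f ∈ {m_i−1, m_i, m_i+1} ∩ [−2, 2] = {0, 1, 2} → 3 states.
Total: 3.

3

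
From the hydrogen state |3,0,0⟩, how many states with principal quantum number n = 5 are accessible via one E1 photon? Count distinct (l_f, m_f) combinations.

3

E1 requires Δl = ±1, so l_f ∈ {-1, 1}; with 0 ≤ l_f ≤ n_f−1 = 4, the allowed l_f values are {1}.
For l_f = 1: m_f ∈ {m_i−1, m_i, m_i+1} ∩ [−1, 1] = {-1, 0, 1} → 3 states.
Total: 3.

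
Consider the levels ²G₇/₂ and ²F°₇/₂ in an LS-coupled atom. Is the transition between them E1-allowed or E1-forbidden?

Initial level: S=1/2, L=4, J=7/2, parity even. Final level: S=1/2, L=3, J=7/2, parity odd.
ΔS = 0: S: 1/2 → 1/2 — passes.
ΔJ = 0, ±1 (not J=0↔0): J: 7/2 → 7/2, ΔJ = +0 — passes.
Parity must change: even → odd — passes.
ΔL = 0, ±1 (not L=0↔0): L: 4 → 3, ΔL = -1 — passes.
All four E1 rules are satisfied.

allowed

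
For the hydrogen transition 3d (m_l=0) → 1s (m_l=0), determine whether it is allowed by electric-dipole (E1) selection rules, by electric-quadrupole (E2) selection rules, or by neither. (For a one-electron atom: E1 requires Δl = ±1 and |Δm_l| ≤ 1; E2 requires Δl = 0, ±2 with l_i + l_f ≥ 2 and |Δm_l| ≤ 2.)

E2

Δl = 0 − 2 = -2; l_i + l_f = 2.
Δm_l = +0.
E1 (Δl = ±1, |Δm_l| ≤ 1): not satisfied.
E2 (Δl = 0,±2, l_i+l_f ≥ 2, |Δm_l| ≤ 2): satisfied.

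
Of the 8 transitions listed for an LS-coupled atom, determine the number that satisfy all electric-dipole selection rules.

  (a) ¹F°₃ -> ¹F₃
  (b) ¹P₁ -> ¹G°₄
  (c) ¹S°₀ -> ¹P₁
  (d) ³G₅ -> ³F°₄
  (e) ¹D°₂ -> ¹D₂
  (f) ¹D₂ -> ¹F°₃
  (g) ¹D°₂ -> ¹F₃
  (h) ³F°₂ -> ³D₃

(a) allowed
(b) forbidden (ΔL, ΔJ fail)
(c) allowed
(d) allowed
(e) allowed
(f) allowed
(g) allowed
(h) allowed
Total allowed: 7 of 8.

7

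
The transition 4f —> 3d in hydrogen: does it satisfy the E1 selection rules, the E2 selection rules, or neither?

Δl = 2 − 3 = -1; l_i + l_f = 5.
E1 (Δl = ±1): satisfied.
E2 (Δl = 0,±2, l_i+l_f ≥ 2): not satisfied.

E1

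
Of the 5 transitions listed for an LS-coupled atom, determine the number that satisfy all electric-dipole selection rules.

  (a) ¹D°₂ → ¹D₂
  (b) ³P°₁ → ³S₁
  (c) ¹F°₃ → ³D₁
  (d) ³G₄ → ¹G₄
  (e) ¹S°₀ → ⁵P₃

2

(a) allowed
(b) allowed
(c) forbidden (ΔS, ΔJ fail)
(d) forbidden (parity, ΔS fail)
(e) forbidden (ΔS, ΔJ fail)
Total allowed: 2 of 5.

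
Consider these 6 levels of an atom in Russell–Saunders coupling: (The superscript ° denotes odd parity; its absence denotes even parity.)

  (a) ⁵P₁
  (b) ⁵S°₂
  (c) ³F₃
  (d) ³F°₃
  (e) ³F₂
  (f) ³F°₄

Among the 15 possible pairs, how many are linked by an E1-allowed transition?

4

(a)–(b): allowed.
(a)–(c): forbidden (parity, ΔS, ΔL, ΔJ).
(a)–(d): forbidden (ΔS, ΔL, ΔJ).
(a)–(e): forbidden (parity, ΔS, ΔL).
(a)–(f): forbidden (ΔS, ΔL, ΔJ).
(b)–(c): forbidden (ΔS, ΔL).
(b)–(d): forbidden (parity, ΔS, ΔL).
(b)–(e): forbidden (ΔS, ΔL).
(b)–(f): forbidden (parity, ΔS, ΔL, ΔJ).
(c)–(d): allowed.
(c)–(e): forbidden (parity).
(c)–(f): allowed.
(d)–(e): allowed.
(d)–(f): forbidden (parity).
(e)–(f): forbidden (ΔJ).
Allowed pairs: 4 of 15.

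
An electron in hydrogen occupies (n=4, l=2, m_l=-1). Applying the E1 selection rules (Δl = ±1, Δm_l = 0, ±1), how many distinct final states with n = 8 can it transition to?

E1 requires Δl = ±1, so l_f ∈ {1, 3}; with 0 ≤ l_f ≤ n_f−1 = 7, the allowed l_f values are {1, 3}.
For l_f = 1: m_f ∈ {m_i−1, m_i, m_i+1} ∩ [−1, 1] = {-1, 0} → 2 states.
For l_f = 3: m_f ∈ {m_i−1, m_i, m_i+1} ∩ [−3, 3] = {-2, -1, 0} → 3 states.
Total: 5.

5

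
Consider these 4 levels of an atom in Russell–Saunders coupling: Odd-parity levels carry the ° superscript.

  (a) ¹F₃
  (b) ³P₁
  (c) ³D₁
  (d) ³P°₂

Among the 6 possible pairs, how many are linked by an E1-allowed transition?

(a)–(b): forbidden (parity, ΔS, ΔL, ΔJ).
(a)–(c): forbidden (parity, ΔS, ΔJ).
(a)–(d): forbidden (ΔS, ΔL).
(b)–(c): forbidden (parity).
(b)–(d): allowed.
(c)–(d): allowed.
Allowed pairs: 2 of 6.

2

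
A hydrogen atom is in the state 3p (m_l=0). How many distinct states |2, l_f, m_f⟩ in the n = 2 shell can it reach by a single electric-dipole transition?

E1 requires Δl = ±1, so l_f ∈ {0, 2}; with 0 ≤ l_f ≤ n_f−1 = 1, the allowed l_f values are {0}.
For l_f = 0: m_f ∈ {m_i−1, m_i, m_i+1} ∩ [−0, 0] = {0} → 1 state.
Total: 1.

1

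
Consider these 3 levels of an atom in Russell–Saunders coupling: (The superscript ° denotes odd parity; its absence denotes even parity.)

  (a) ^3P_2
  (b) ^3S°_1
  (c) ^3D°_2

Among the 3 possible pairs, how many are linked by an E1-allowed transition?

(a)–(b): allowed.
(a)–(c): allowed.
(b)–(c): forbidden (parity, ΔL).
Allowed pairs: 2 of 3.

2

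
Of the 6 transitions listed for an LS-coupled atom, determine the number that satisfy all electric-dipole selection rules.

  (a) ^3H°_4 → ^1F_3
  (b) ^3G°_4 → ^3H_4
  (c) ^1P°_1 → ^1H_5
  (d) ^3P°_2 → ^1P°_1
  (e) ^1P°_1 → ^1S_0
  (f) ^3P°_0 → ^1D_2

(a) forbidden (ΔS, ΔL fail)
(b) allowed
(c) forbidden (ΔL, ΔJ fail)
(d) forbidden (parity, ΔS fail)
(e) allowed
(f) forbidden (ΔS, ΔJ fail)
Total allowed: 2 of 6.

2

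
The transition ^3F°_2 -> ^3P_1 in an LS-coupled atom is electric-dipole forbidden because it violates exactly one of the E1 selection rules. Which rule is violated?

Initial level: S=1, L=3, J=2, parity odd. Final level: S=1, L=1, J=1, parity even.
Parity must change: odd → even — satisfied.
ΔS = 0: S: 1 → 1 — satisfied.
ΔL = 0, ±1 (not L=0↔0): L: 3 → 1, ΔL = -2 — violated.
ΔJ = 0, ±1 (not J=0↔0): J: 2 → 1, ΔJ = -1 — satisfied.

the ΔL = 0, ±1 rule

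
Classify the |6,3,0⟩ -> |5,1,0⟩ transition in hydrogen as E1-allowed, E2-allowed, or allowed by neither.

E2

Δl = 1 − 3 = -2; l_i + l_f = 4.
Δm_l = +0.
E1 (Δl = ±1, |Δm_l| ≤ 1): not satisfied.
E2 (Δl = 0,±2, l_i+l_f ≥ 2, |Δm_l| ≤ 2): satisfied.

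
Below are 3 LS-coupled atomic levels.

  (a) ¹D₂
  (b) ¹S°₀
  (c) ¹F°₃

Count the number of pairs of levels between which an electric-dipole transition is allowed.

1

(a)–(b): forbidden (ΔL, ΔJ).
(a)–(c): allowed.
(b)–(c): forbidden (parity, ΔL, ΔJ).
Allowed pairs: 1 of 3.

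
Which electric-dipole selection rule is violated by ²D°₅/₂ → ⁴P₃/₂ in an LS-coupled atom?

the ΔS = 0 rule

Initial level: S=1/2, L=2, J=5/2, parity odd. Final level: S=3/2, L=1, J=3/2, parity even.
Parity must change: odd → even — satisfied.
ΔS = 0: S: 1/2 → 3/2 — violated.
ΔL = 0, ±1 (not L=0↔0): L: 2 → 1, ΔL = -1 — satisfied.
ΔJ = 0, ±1 (not J=0↔0): J: 5/2 → 3/2, ΔJ = -1 — satisfied.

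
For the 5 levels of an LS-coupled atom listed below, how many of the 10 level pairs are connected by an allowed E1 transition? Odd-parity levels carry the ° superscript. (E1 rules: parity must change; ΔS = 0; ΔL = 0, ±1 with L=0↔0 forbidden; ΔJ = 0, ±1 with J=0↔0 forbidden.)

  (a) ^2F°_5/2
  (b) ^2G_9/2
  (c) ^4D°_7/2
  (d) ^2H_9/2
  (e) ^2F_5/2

1

(a)–(b): forbidden (ΔJ).
(a)–(c): forbidden (parity, ΔS).
(a)–(d): forbidden (ΔL, ΔJ).
(a)–(e): allowed.
(b)–(c): forbidden (ΔS, ΔL).
(b)–(d): forbidden (parity).
(b)–(e): forbidden (parity, ΔJ).
(c)–(d): forbidden (ΔS, ΔL).
(c)–(e): forbidden (ΔS).
(d)–(e): forbidden (parity, ΔL, ΔJ).
Allowed pairs: 1 of 10.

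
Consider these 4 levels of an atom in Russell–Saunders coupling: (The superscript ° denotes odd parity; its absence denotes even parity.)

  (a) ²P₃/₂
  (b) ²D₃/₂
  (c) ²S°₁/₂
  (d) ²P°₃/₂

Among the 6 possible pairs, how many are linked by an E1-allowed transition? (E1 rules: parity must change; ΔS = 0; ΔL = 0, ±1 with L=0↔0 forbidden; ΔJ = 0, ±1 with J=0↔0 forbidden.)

3

(a)–(b): forbidden (parity).
(a)–(c): allowed.
(a)–(d): allowed.
(b)–(c): forbidden (ΔL).
(b)–(d): allowed.
(c)–(d): forbidden (parity).
Allowed pairs: 3 of 6.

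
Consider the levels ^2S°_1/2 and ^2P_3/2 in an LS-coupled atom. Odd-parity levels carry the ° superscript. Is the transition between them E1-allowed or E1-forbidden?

allowed

Parity must change: odd → even — passes.
ΔS = 0: S: 1/2 → 1/2 — passes.
ΔL = 0, ±1 (not L=0↔0): L: 0 → 1, ΔL = +1 — passes.
ΔJ = 0, ±1 (not J=0↔0): J: 1/2 → 3/2, ΔJ = +1 — passes.
All four E1 rules are satisfied.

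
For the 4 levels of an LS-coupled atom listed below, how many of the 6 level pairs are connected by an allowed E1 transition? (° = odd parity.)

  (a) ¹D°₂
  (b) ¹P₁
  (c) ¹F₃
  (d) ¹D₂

3

(a)–(b): allowed.
(a)–(c): allowed.
(a)–(d): allowed.
(b)–(c): forbidden (parity, ΔL, ΔJ).
(b)–(d): forbidden (parity).
(c)–(d): forbidden (parity).
Allowed pairs: 3 of 6.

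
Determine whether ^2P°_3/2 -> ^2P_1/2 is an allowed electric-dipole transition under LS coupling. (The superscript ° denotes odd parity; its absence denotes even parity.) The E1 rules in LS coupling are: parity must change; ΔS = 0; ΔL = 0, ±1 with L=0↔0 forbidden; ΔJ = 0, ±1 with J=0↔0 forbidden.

Parity must change: odd → even — passes.
ΔS = 0: S: 1/2 → 1/2 — passes.
ΔL = 0, ±1 (not L=0↔0): L: 1 → 1, ΔL = +0 — passes.
ΔJ = 0, ±1 (not J=0↔0): J: 3/2 → 1/2, ΔJ = -1 — passes.
All four E1 rules are satisfied.

allowed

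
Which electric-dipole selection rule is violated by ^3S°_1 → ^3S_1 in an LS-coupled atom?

Initial level: S=1, L=0, J=1, parity odd. Final level: S=1, L=0, J=1, parity even.
Parity must change: odd → even — satisfied.
ΔS = 0: S: 1 → 1 — satisfied.
ΔL = 0, ±1 (not L=0↔0): L: 0 → 0, ΔL = +0 — violated.
ΔJ = 0, ±1 (not J=0↔0): J: 1 → 1, ΔJ = +0 — satisfied.

the L=0 ↔ L=0 exclusion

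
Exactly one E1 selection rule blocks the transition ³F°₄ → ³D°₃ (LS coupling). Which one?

ΔS = 0: S: 1 → 1 — ✓.
Parity must change: odd → odd — ✗.
ΔL = 0, ±1 (not L=0↔0): L: 3 → 2, ΔL = -1 — ✓.
ΔJ = 0, ±1 (not J=0↔0): J: 4 → 3, ΔJ = -1 — ✓.

parity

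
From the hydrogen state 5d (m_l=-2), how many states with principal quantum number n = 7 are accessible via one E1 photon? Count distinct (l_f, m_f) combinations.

E1 requires Δl = ±1, so l_f ∈ {1, 3}; with 0 ≤ l_f ≤ n_f−1 = 6, the allowed l_f values are {1, 3}.
For l_f = 1: m_f ∈ {m_i−1, m_i, m_i+1} ∩ [−1, 1] = {-1} → 1 state.
For l_f = 3: m_f ∈ {m_i−1, m_i, m_i+1} ∩ [−3, 3] = {-3, -2, -1} → 3 states.
Total: 4.

4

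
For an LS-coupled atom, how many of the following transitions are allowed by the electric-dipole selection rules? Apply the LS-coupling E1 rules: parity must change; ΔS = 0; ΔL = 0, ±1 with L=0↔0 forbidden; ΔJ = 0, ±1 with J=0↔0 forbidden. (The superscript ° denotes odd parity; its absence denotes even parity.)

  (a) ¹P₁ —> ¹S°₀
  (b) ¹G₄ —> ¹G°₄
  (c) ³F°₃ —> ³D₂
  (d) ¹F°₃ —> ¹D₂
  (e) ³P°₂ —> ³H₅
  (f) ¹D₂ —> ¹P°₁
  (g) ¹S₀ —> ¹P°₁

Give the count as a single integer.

6

(a) allowed
(b) allowed
(c) allowed
(d) allowed
(e) forbidden (ΔL, ΔJ fail)
(f) allowed
(g) allowed
Total allowed: 6 of 7.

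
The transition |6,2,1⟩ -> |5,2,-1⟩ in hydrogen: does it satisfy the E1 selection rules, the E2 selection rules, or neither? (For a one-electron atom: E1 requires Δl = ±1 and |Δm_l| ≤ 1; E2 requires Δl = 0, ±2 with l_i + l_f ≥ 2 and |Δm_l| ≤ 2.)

Δl = 2 − 2 = +0; l_i + l_f = 4.
Δm_l = -2.
E1 (Δl = ±1, |Δm_l| ≤ 1): not satisfied.
E2 (Δl = 0,±2, l_i+l_f ≥ 2, |Δm_l| ≤ 2): satisfied.

E2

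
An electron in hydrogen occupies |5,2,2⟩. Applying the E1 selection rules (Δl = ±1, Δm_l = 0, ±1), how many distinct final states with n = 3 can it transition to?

E1 requires Δl = ±1, so l_f ∈ {1, 3}; with 0 ≤ l_f ≤ n_f−1 = 2, the allowed l_f values are {1}.
For l_f = 1: m_f ∈ {m_i−1, m_i, m_i+1} ∩ [−1, 1] = {1} → 1 state.
Total: 1.

1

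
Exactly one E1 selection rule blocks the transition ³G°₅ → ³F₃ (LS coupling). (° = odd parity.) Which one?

the ΔJ = 0, ±1 rule

Initial level: S=1, L=4, J=5, parity odd. Final level: S=1, L=3, J=3, parity even.
ΔS = 0: S: 1 → 1 — satisfied.
Parity must change: odd → even — satisfied.
ΔL = 0, ±1 (not L=0↔0): L: 4 → 3, ΔL = -1 — satisfied.
ΔJ = 0, ±1 (not J=0↔0): J: 5 → 3, ΔJ = -2 — violated.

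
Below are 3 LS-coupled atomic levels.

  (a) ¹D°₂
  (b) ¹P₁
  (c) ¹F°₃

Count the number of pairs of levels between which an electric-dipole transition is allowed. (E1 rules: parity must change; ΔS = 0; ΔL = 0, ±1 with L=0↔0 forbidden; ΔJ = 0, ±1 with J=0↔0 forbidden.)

1

(a)–(b): allowed.
(a)–(c): forbidden (parity).
(b)–(c): forbidden (ΔL, ΔJ).
Allowed pairs: 1 of 3.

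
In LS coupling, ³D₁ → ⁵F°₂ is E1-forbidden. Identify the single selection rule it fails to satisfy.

Initial level: S=1, L=2, J=1, parity even. Final level: S=2, L=3, J=2, parity odd.
Parity must change: even → odd — satisfied.
ΔS = 0: S: 1 → 2 — violated.
ΔL = 0, ±1 (not L=0↔0): L: 2 → 3, ΔL = +1 — satisfied.
ΔJ = 0, ±1 (not J=0↔0): J: 1 → 2, ΔJ = +1 — satisfied.

the ΔS = 0 rule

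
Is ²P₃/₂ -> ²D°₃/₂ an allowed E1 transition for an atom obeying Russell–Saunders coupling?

allowed

Initial level: S=1/2, L=1, J=3/2, parity even. Final level: S=1/2, L=2, J=3/2, parity odd.
Parity must change: even → odd — passes.
ΔS = 0: S: 1/2 → 1/2 — passes.
ΔL = 0, ±1 (not L=0↔0): L: 1 → 2, ΔL = +1 — passes.
ΔJ = 0, ±1 (not J=0↔0): J: 3/2 → 3/2, ΔJ = +0 — passes.
All four E1 rules are satisfied.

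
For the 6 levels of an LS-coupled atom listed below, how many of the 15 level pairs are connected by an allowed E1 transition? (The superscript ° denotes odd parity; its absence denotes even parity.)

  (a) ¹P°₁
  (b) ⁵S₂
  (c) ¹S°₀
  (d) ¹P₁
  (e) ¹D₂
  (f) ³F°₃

3

(a)–(b): forbidden (ΔS).
(a)–(c): forbidden (parity).
(a)–(d): allowed.
(a)–(e): allowed.
(a)–(f): forbidden (parity, ΔS, ΔL, ΔJ).
(b)–(c): forbidden (ΔS, ΔL, ΔJ).
(b)–(d): forbidden (parity, ΔS).
(b)–(e): forbidden (parity, ΔS, ΔL).
(b)–(f): forbidden (ΔS, ΔL).
(c)–(d): allowed.
(c)–(e): forbidden (ΔL, ΔJ).
(c)–(f): forbidden (parity, ΔS, ΔL, ΔJ).
(d)–(e): forbidden (parity).
(d)–(f): forbidden (ΔS, ΔL, ΔJ).
(e)–(f): forbidden (ΔS).
Allowed pairs: 3 of 15.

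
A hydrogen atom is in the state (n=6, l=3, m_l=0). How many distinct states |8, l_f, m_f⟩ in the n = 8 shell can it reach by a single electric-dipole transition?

6

E1 requires Δl = ±1, so l_f ∈ {2, 4}; with 0 ≤ l_f ≤ n_f−1 = 7, the allowed l_f values are {2, 4}.
For l_f = 2: m_f ∈ {m_i−1, m_i, m_i+1} ∩ [−2, 2] = {-1, 0, 1} → 3 states.
For l_f = 4: m_f ∈ {m_i−1, m_i, m_i+1} ∩ [−4, 4] = {-1, 0, 1} → 3 states.
Total: 6.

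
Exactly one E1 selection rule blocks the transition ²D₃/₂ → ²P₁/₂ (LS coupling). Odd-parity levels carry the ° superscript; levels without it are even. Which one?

Reading off the term symbols: S 1/2→1/2, L 2→1, J 3/2→1/2, parity even→even.
ΔS = 0: S: 1/2 → 1/2 — ✓.
Parity must change: even → even — ✗.
ΔL = 0, ±1 (not L=0↔0): L: 2 → 1, ΔL = -1 — ✓.
ΔJ = 0, ±1 (not J=0↔0): J: 3/2 → 1/2, ΔJ = -1 — ✓.

parity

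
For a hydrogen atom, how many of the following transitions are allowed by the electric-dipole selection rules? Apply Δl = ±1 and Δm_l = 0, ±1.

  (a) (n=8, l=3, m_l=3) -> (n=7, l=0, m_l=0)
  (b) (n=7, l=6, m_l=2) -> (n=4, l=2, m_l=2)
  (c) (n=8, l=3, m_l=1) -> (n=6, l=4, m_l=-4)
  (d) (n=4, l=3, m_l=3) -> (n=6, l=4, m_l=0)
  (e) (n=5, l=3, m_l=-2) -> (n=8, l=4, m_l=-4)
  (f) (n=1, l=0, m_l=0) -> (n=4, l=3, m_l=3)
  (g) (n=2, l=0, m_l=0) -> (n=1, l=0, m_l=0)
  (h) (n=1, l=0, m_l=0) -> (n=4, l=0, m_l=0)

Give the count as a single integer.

(a) forbidden — Δl = -3 (E1 requires Δl = ±1); Δm_l = -3 (E1 requires Δm_l = 0, ±1)
(b) forbidden — Δl = -4 (E1 requires Δl = ±1)
(c) forbidden — Δm_l = -5 (E1 requires Δm_l = 0, ±1)
(d) forbidden — Δm_l = -3 (E1 requires Δm_l = 0, ±1)
(e) forbidden — Δm_l = -2 (E1 requires Δm_l = 0, ±1)
(f) forbidden — Δl = +3 (E1 requires Δl = ±1); Δm_l = +3 (E1 requires Δm_l = 0, ±1)
(g) forbidden — Δl = +0 (E1 requires Δl = ±1)
(h) forbidden — Δl = +0 (E1 requires Δl = ±1)
Total allowed: 0 of 8.

0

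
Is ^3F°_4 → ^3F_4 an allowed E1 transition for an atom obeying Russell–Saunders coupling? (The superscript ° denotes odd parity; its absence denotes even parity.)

allowed

Initial level: S=1, L=3, J=4, parity odd. Final level: S=1, L=3, J=4, parity even.
ΔS = 0: S: 1 → 1 — ok.
ΔJ = 0, ±1 (not J=0↔0): J: 4 → 4, ΔJ = +0 — ok.
ΔL = 0, ±1 (not L=0↔0): L: 3 → 3, ΔL = +0 — ok.
Parity must change: odd → even — ok.
All four E1 rules are satisfied.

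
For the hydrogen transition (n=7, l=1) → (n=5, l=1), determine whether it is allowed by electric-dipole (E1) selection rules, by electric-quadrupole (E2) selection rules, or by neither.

E2

Δl = 1 − 1 = +0; l_i + l_f = 2.
E1 (Δl = ±1): not satisfied.
E2 (Δl = 0,±2, l_i+l_f ≥ 2): satisfied.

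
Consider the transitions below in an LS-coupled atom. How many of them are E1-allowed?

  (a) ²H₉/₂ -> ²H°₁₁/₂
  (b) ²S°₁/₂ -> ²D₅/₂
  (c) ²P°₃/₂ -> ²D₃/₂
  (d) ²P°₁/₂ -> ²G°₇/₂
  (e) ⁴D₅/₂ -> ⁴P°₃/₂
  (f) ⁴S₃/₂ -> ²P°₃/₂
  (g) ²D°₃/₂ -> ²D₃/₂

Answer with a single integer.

(a) allowed
(b) forbidden (ΔL, ΔJ fail)
(c) allowed
(d) forbidden (parity, ΔL, ΔJ fail)
(e) allowed
(f) forbidden (ΔS fails)
(g) allowed
Total allowed: 4 of 7.

4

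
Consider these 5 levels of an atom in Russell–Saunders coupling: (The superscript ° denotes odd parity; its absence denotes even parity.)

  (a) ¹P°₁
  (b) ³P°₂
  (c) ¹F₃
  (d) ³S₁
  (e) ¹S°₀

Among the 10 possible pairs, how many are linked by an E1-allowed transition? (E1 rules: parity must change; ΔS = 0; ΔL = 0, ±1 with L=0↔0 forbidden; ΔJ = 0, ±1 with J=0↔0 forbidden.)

1

(a)–(b): forbidden (parity, ΔS).
(a)–(c): forbidden (ΔL, ΔJ).
(a)–(d): forbidden (ΔS).
(a)–(e): forbidden (parity).
(b)–(c): forbidden (ΔS, ΔL).
(b)–(d): allowed.
(b)–(e): forbidden (parity, ΔS, ΔJ).
(c)–(d): forbidden (parity, ΔS, ΔL, ΔJ).
(c)–(e): forbidden (ΔL, ΔJ).
(d)–(e): forbidden (ΔS, ΔL).
Allowed pairs: 1 of 10.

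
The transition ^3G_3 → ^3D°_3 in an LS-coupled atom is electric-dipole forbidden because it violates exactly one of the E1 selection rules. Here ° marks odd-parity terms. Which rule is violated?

the ΔL = 0, ±1 rule

Reading off the term symbols: S 1→1, L 4→2, J 3→3, parity even→odd.
Parity must change: even → odd — passes.
ΔS = 0: S: 1 → 1 — passes.
ΔL = 0, ±1 (not L=0↔0): L: 4 → 2, ΔL = -2 — fails.
ΔJ = 0, ±1 (not J=0↔0): J: 3 → 3, ΔJ = +0 — passes.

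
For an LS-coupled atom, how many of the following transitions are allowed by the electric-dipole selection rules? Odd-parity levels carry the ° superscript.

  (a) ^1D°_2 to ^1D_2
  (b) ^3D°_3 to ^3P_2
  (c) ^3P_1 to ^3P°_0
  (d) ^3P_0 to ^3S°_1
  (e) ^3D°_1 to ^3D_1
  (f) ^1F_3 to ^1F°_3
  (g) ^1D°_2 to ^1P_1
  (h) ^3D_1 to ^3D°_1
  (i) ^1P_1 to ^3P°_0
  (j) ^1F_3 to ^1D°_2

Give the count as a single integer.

9

(a) allowed
(b) allowed
(c) allowed
(d) allowed
(e) allowed
(f) allowed
(g) allowed
(h) allowed
(i) forbidden (ΔS fails)
(j) allowed
Total allowed: 9 of 10.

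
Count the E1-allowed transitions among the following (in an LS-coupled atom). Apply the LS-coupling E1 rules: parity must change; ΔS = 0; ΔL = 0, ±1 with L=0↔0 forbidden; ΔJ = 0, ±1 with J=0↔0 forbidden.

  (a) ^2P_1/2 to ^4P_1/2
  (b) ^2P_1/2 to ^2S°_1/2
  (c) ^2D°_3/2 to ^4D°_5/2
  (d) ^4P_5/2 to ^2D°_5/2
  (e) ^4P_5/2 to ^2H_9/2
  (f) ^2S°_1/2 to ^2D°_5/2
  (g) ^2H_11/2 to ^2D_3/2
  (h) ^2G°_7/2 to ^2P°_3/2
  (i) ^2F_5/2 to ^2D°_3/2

(a) forbidden (parity, ΔS fail)
(b) allowed
(c) forbidden (parity, ΔS fail)
(d) forbidden (ΔS fails)
(e) forbidden (parity, ΔS, ΔL, ΔJ fail)
(f) forbidden (parity, ΔL, ΔJ fail)
(g) forbidden (parity, ΔL, ΔJ fail)
(h) forbidden (parity, ΔL, ΔJ fail)
(i) allowed
Total allowed: 2 of 9.

2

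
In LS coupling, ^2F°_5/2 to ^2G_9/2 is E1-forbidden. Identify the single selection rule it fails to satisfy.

Parity must change: odd → even — satisfied.
ΔS = 0: S: 1/2 → 1/2 — satisfied.
ΔL = 0, ±1 (not L=0↔0): L: 3 → 4, ΔL = +1 — satisfied.
ΔJ = 0, ±1 (not J=0↔0): J: 5/2 → 9/2, ΔJ = +2 — violated.

the ΔJ = 0, ±1 rule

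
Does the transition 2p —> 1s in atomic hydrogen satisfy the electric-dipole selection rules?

allowed

Δl = 0 − 1 = -1; the E1 rule Δl = ±1 is satisfied.
All E1 selection rules are satisfied.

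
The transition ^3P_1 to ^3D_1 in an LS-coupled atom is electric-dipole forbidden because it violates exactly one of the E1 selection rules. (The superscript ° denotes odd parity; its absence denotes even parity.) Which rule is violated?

Initial level: S=1, L=1, J=1, parity even. Final level: S=1, L=2, J=1, parity even.
Parity must change: even → even — fails.
ΔS = 0: S: 1 → 1 — passes.
ΔL = 0, ±1 (not L=0↔0): L: 1 → 2, ΔL = +1 — passes.
ΔJ = 0, ±1 (not J=0↔0): J: 1 → 1, ΔJ = +0 — passes.

parity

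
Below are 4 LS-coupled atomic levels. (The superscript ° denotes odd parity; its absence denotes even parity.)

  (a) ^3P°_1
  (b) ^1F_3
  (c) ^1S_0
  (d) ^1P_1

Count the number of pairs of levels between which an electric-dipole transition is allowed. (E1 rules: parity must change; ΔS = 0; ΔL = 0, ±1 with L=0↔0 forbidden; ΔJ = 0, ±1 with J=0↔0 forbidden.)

0

(a)–(b): forbidden (ΔS, ΔL, ΔJ).
(a)–(c): forbidden (ΔS).
(a)–(d): forbidden (ΔS).
(b)–(c): forbidden (parity, ΔL, ΔJ).
(b)–(d): forbidden (parity, ΔL, ΔJ).
(c)–(d): forbidden (parity).
Allowed pairs: 0 of 6.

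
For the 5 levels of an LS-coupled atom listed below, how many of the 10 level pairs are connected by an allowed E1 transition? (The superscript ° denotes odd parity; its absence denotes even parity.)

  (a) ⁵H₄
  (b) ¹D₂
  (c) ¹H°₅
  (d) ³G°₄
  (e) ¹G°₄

0

(a)–(b): forbidden (parity, ΔS, ΔL, ΔJ).
(a)–(c): forbidden (ΔS).
(a)–(d): forbidden (ΔS).
(a)–(e): forbidden (ΔS).
(b)–(c): forbidden (ΔL, ΔJ).
(b)–(d): forbidden (ΔS, ΔL, ΔJ).
(b)–(e): forbidden (ΔL, ΔJ).
(c)–(d): forbidden (parity, ΔS).
(c)–(e): forbidden (parity).
(d)–(e): forbidden (parity, ΔS).
Allowed pairs: 0 of 10.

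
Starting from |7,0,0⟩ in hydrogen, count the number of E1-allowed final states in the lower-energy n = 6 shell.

3

E1 requires Δl = ±1, so l_f ∈ {-1, 1}; with 0 ≤ l_f ≤ n_f−1 = 5, the allowed l_f values are {1}.
For l_f = 1: m_f ∈ {m_i−1, m_i, m_i+1} ∩ [−1, 1] = {-1, 0, 1} → 3 states.
Total: 3.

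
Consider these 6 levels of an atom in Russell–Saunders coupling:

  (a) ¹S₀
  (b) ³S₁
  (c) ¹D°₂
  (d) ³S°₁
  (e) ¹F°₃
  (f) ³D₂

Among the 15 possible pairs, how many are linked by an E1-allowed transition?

(a)–(b): forbidden (parity, ΔS, ΔL).
(a)–(c): forbidden (ΔL, ΔJ).
(a)–(d): forbidden (ΔS, ΔL).
(a)–(e): forbidden (ΔL, ΔJ).
(a)–(f): forbidden (parity, ΔS, ΔL, ΔJ).
(b)–(c): forbidden (ΔS, ΔL).
(b)–(d): forbidden (ΔL).
(b)–(e): forbidden (ΔS, ΔL, ΔJ).
(b)–(f): forbidden (parity, ΔL).
(c)–(d): forbidden (parity, ΔS, ΔL).
(c)–(e): forbidden (parity).
(c)–(f): forbidden (ΔS).
(d)–(e): forbidden (parity, ΔS, ΔL, ΔJ).
(d)–(f): forbidden (ΔL).
(e)–(f): forbidden (ΔS).
Allowed pairs: 0 of 15.

0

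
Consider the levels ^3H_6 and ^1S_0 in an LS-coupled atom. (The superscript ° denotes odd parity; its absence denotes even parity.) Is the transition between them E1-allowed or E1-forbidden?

forbidden

Parity must change: even → even — fails.
ΔS = 0: S: 1 → 0 — fails.
ΔL = 0, ±1 (not L=0↔0): L: 5 → 0, ΔL = -5 — fails.
ΔJ = 0, ±1 (not J=0↔0): J: 6 → 0, ΔJ = -6 — fails.
Rule(s) violated: parity, ΔS, ΔL, ΔJ.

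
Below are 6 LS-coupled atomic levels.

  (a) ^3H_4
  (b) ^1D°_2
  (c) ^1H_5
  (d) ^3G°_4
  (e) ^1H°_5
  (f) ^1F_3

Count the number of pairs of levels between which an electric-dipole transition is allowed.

(a)–(b): forbidden (ΔS, ΔL, ΔJ).
(a)–(c): forbidden (parity, ΔS).
(a)–(d): allowed.
(a)–(e): forbidden (ΔS).
(a)–(f): forbidden (parity, ΔS, ΔL).
(b)–(c): forbidden (ΔL, ΔJ).
(b)–(d): forbidden (parity, ΔS, ΔL, ΔJ).
(b)–(e): forbidden (parity, ΔL, ΔJ).
(b)–(f): allowed.
(c)–(d): forbidden (ΔS).
(c)–(e): allowed.
(c)–(f): forbidden (parity, ΔL, ΔJ).
(d)–(e): forbidden (parity, ΔS).
(d)–(f): forbidden (ΔS).
(e)–(f): forbidden (ΔL, ΔJ).
Allowed pairs: 3 of 15.

3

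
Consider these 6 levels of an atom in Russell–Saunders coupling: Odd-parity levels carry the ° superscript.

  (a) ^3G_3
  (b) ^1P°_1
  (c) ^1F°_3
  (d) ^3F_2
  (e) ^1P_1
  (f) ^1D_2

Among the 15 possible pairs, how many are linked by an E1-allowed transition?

3

(a)–(b): forbidden (ΔS, ΔL, ΔJ).
(a)–(c): forbidden (ΔS).
(a)–(d): forbidden (parity).
(a)–(e): forbidden (parity, ΔS, ΔL, ΔJ).
(a)–(f): forbidden (parity, ΔS, ΔL).
(b)–(c): forbidden (parity, ΔL, ΔJ).
(b)–(d): forbidden (ΔS, ΔL).
(b)–(e): allowed.
(b)–(f): allowed.
(c)–(d): forbidden (ΔS).
(c)–(e): forbidden (ΔL, ΔJ).
(c)–(f): allowed.
(d)–(e): forbidden (parity, ΔS, ΔL).
(d)–(f): forbidden (parity, ΔS).
(e)–(f): forbidden (parity).
Allowed pairs: 3 of 15.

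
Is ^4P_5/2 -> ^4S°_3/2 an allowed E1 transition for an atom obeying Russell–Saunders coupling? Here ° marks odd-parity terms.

allowed

Initial level: S=3/2, L=1, J=5/2, parity even. Final level: S=3/2, L=0, J=3/2, parity odd.
ΔL = 0, ±1 (not L=0↔0): L: 1 → 0, ΔL = -1 — ok.
ΔS = 0: S: 3/2 → 3/2 — ok.
Parity must change: even → odd — ok.
ΔJ = 0, ±1 (not J=0↔0): J: 5/2 → 3/2, ΔJ = -1 — ok.
All four E1 rules are satisfied.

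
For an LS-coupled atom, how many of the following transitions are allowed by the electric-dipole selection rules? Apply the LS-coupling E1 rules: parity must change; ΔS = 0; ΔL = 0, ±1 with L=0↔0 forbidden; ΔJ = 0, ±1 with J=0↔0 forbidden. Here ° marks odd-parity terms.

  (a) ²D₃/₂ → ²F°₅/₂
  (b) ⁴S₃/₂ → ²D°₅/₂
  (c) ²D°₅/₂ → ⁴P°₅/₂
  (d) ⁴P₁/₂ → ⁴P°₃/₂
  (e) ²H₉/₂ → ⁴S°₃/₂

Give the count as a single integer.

2

(a) allowed
(b) forbidden (ΔS, ΔL fail)
(c) forbidden (parity, ΔS fail)
(d) allowed
(e) forbidden (ΔS, ΔL, ΔJ fail)
Total allowed: 2 of 5.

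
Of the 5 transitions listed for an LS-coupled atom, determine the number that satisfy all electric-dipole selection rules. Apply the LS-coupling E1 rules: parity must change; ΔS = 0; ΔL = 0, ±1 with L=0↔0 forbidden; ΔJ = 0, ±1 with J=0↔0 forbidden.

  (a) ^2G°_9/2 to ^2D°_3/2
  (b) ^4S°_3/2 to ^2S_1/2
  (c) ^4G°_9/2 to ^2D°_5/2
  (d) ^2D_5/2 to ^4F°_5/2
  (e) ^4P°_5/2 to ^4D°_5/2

(a) forbidden (parity, ΔL, ΔJ fail)
(b) forbidden (ΔS, ΔL fail)
(c) forbidden (parity, ΔS, ΔL, ΔJ fail)
(d) forbidden (ΔS fails)
(e) forbidden (parity fails)
Total allowed: 0 of 5.

0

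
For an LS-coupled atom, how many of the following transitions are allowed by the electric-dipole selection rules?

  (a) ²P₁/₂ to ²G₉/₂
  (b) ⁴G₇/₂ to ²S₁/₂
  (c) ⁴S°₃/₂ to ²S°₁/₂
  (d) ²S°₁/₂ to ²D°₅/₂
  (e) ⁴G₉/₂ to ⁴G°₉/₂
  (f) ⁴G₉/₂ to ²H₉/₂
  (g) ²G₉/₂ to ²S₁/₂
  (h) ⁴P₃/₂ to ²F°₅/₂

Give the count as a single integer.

(a) forbidden (parity, ΔL, ΔJ fail)
(b) forbidden (parity, ΔS, ΔL, ΔJ fail)
(c) forbidden (parity, ΔS, ΔL fail)
(d) forbidden (parity, ΔL, ΔJ fail)
(e) allowed
(f) forbidden (parity, ΔS fail)
(g) forbidden (parity, ΔL, ΔJ fail)
(h) forbidden (ΔS, ΔL fail)
Total allowed: 1 of 8.

1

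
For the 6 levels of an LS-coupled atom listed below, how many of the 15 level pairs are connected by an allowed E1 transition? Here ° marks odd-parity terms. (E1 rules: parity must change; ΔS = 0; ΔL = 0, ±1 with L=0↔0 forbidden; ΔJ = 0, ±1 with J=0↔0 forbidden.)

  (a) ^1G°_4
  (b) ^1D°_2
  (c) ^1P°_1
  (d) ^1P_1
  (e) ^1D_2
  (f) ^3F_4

(a)–(b): forbidden (parity, ΔL, ΔJ).
(a)–(c): forbidden (parity, ΔL, ΔJ).
(a)–(d): forbidden (ΔL, ΔJ).
(a)–(e): forbidden (ΔL, ΔJ).
(a)–(f): forbidden (ΔS).
(b)–(c): forbidden (parity).
(b)–(d): allowed.
(b)–(e): allowed.
(b)–(f): forbidden (ΔS, ΔJ).
(c)–(d): allowed.
(c)–(e): allowed.
(c)–(f): forbidden (ΔS, ΔL, ΔJ).
(d)–(e): forbidden (parity).
(d)–(f): forbidden (parity, ΔS, ΔL, ΔJ).
(e)–(f): forbidden (parity, ΔS, ΔJ).
Allowed pairs: 4 of 15.

4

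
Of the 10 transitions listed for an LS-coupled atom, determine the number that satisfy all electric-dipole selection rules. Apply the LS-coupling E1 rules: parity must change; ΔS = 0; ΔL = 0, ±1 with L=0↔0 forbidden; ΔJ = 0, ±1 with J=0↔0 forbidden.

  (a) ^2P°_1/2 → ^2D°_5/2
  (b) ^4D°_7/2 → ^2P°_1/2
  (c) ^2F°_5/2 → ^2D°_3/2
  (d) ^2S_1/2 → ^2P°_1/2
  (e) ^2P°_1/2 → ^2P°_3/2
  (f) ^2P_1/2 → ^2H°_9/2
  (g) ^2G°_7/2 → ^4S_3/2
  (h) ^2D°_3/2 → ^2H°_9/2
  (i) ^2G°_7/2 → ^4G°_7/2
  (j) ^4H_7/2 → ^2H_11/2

(a) forbidden (parity, ΔJ fail)
(b) forbidden (parity, ΔS, ΔJ fail)
(c) forbidden (parity fails)
(d) allowed
(e) forbidden (parity fails)
(f) forbidden (ΔL, ΔJ fail)
(g) forbidden (ΔS, ΔL, ΔJ fail)
(h) forbidden (parity, ΔL, ΔJ fail)
(i) forbidden (parity, ΔS fail)
(j) forbidden (parity, ΔS, ΔJ fail)
Total allowed: 1 of 10.

1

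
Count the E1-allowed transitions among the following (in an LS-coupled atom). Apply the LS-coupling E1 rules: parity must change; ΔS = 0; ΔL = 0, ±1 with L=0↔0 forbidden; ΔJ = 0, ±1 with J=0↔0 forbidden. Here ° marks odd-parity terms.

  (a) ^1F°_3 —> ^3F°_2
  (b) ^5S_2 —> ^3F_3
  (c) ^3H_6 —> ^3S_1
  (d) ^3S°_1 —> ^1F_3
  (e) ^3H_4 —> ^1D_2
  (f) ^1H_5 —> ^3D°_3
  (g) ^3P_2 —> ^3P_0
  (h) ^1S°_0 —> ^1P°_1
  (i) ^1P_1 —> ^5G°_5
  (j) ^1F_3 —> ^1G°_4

(a) forbidden (parity, ΔS fail)
(b) forbidden (parity, ΔS, ΔL fail)
(c) forbidden (parity, ΔL, ΔJ fail)
(d) forbidden (ΔS, ΔL, ΔJ fail)
(e) forbidden (parity, ΔS, ΔL, ΔJ fail)
(f) forbidden (ΔS, ΔL, ΔJ fail)
(g) forbidden (parity, ΔJ fail)
(h) forbidden (parity fails)
(i) forbidden (ΔS, ΔL, ΔJ fail)
(j) allowed
Total allowed: 1 of 10.

1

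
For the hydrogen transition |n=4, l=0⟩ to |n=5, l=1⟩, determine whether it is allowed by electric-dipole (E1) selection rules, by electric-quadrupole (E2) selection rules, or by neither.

E1

Δl = 1 − 0 = +1; l_i + l_f = 1.
E1 (Δl = ±1): satisfied.
E2 (Δl = 0,±2, l_i+l_f ≥ 2): not satisfied.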